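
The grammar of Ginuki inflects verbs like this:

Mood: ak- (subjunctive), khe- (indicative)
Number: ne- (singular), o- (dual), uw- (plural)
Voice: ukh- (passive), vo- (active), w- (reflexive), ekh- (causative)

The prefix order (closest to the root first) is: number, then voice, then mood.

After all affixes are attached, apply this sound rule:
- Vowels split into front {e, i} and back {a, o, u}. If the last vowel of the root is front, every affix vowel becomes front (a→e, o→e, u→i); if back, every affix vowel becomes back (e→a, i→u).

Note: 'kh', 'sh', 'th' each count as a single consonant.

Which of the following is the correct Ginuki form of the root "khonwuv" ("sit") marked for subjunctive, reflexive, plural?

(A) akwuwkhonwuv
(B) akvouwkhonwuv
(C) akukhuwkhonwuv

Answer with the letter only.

A

Attach number plural uw- → uwkhonwuv.
Attach voice reflexive w- → wuwkhonwuv.
Attach mood subjunctive ak- → akwuwkhonwuv.
Vowel harmony: no change.
So the correct form is akwuwkhonwuv, option (A).
(B) akvouwkhonwuv is wrong: it uses active instead of reflexive for voice.
(C) akukhuwkhonwuv is wrong: it uses passive instead of reflexive for voice.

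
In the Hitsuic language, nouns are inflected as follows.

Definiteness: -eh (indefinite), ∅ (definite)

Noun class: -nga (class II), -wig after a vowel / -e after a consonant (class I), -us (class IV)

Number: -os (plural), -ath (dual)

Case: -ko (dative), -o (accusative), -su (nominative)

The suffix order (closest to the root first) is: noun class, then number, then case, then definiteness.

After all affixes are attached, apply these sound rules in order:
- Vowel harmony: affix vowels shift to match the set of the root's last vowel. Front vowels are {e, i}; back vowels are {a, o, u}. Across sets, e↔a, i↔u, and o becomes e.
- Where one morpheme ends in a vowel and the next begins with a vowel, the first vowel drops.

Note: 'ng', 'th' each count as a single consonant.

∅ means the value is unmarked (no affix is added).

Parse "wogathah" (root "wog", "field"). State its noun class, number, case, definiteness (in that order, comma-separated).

Segment: wog-e-ath-o-eh.
noun class: -wig/e → class I.
number: -ath → dual.
case: -o → accusative.
definiteness: -eh → indefinite.

class I, dual, accusative, indefinite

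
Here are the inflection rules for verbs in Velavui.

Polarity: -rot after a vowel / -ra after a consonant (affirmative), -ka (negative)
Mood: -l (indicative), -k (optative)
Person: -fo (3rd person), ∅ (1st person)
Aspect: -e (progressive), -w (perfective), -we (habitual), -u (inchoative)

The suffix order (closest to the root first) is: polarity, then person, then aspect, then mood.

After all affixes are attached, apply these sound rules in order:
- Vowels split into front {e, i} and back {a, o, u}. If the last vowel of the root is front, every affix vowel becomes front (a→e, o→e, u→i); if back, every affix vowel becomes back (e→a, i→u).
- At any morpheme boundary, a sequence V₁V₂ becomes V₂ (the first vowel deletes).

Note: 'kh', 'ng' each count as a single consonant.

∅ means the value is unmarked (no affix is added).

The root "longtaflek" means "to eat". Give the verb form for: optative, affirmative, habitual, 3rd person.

Attach polarity affirmative -ra (after consonant 'k') → longtaflekra.
Attach person 3rd person -fo → longtaflekrafo.
Attach aspect habitual -we → longtaflekrafowe.
Attach mood optative -k → longtaflekrafowek.
Apply vowel harmony: longtaflekrafowek → longtaflekrefewek.
Vowel deletion: no change.

longtaflekrefewek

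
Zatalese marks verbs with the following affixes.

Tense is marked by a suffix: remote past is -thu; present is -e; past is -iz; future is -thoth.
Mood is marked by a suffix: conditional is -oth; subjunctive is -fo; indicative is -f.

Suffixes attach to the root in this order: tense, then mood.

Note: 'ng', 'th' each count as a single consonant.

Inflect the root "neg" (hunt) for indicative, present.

Attach tense present -e → nege.
Attach mood indicative -f → negef.

negef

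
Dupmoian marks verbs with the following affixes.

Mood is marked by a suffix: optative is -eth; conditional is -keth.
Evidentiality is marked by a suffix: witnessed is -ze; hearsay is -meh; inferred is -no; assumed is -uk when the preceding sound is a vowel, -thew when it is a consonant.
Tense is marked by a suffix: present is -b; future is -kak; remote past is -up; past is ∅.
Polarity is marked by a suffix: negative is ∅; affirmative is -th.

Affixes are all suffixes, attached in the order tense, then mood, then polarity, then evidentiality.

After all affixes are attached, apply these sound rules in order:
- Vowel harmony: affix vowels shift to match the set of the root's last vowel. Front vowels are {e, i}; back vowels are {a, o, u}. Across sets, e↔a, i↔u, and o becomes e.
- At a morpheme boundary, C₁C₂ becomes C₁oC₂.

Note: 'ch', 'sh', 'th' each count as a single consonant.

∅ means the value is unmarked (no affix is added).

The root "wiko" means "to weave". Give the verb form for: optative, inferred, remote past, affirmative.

Attach tense remote past -up → wikoup.
Attach mood optative -eth → wikoupeth.
Attach polarity affirmative -th → wikoupethth.
Attach evidentiality inferred -no → wikoupeththno.
Apply vowel harmony: wikoupeththno → wikoupaththno.
Apply epenthesis: wikoupaththno → wikoupathothono.

wikoupathothono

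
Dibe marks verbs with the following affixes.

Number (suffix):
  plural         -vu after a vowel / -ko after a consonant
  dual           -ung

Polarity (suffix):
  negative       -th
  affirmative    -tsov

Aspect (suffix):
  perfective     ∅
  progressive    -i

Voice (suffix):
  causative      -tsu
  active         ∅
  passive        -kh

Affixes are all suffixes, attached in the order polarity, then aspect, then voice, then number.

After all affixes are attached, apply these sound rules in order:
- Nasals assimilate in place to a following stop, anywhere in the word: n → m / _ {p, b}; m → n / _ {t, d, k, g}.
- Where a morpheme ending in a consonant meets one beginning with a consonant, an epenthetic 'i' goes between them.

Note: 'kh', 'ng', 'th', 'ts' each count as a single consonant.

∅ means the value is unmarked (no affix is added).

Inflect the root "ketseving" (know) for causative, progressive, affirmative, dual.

ketsevingitsovitsuung

Attach polarity affirmative -tsov → ketsevingtsov.
Attach aspect progressive -i → ketsevingtsovi.
Attach voice causative -tsu → ketsevingtsovitsu.
Attach number dual -ung → ketsevingtsovitsuung.
Nasal assimilation: no change.
Apply epenthesis: ketsevingtsovitsuung → ketsevingitsovitsuung.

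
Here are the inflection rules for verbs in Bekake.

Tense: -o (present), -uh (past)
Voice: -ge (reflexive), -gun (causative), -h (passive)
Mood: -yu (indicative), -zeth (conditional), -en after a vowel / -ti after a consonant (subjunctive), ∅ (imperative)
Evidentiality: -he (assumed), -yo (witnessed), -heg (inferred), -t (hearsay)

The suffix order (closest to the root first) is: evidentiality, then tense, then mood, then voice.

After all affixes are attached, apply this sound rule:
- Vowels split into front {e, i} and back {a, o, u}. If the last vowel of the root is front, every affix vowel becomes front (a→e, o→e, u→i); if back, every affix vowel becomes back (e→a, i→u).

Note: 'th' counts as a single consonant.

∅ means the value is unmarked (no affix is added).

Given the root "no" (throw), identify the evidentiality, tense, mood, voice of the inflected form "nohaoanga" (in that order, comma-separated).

Segment: no-he-o-en-ge.
evidentiality: -he → assumed.
tense: -o → present.
mood: -en/ti → subjunctive.
voice: -ge → reflexive.

assumed, present, subjunctive, reflexive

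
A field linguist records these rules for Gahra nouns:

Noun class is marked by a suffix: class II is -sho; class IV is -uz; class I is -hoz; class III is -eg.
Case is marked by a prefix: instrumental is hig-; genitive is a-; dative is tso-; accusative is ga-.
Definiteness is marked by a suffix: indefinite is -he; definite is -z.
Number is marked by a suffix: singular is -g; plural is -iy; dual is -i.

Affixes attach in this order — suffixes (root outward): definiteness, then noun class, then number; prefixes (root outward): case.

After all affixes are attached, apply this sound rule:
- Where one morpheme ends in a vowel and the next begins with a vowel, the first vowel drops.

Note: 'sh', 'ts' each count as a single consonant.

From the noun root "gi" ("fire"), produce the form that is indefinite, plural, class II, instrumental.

Attach definiteness indefinite -he → gihe.
Attach noun class class II -sho → gihesho.
Attach case instrumental hig- → higgihesho.
Attach number plural -iy → higgiheshoiy.
Apply vowel deletion: higgiheshoiy → higgiheshiy.

higgiheshiy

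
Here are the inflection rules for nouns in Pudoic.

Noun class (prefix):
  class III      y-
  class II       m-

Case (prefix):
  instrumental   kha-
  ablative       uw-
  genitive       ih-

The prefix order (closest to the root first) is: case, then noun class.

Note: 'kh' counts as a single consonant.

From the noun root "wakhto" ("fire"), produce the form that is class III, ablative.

Attach case ablative uw- → uwwakhto.
Attach noun class class III y- → yuwwakhto.

yuwwakhto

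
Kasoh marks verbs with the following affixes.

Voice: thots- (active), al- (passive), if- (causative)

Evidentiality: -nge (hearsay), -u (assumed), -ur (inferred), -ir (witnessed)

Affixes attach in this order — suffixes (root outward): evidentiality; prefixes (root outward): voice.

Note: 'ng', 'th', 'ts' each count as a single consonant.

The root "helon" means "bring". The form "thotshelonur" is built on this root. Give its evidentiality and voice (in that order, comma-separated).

Segment: thots-helon-ur.
evidentiality: -ur → inferred.
voice: thots- → active.

inferred, active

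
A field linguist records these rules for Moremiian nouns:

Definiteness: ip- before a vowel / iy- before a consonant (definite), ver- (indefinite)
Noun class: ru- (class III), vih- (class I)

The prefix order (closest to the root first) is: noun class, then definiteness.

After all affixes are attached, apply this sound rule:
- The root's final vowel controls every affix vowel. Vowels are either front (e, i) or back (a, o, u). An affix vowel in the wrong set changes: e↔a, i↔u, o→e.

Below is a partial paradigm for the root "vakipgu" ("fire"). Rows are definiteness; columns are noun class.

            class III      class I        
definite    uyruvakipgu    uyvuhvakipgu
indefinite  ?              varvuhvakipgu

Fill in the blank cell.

varruvakipgu

Attach noun class class III ru- → ruvakipgu.
Attach definiteness indefinite ver- → verruvakipgu.
Apply vowel harmony: verruvakipgu → varruvakipgu.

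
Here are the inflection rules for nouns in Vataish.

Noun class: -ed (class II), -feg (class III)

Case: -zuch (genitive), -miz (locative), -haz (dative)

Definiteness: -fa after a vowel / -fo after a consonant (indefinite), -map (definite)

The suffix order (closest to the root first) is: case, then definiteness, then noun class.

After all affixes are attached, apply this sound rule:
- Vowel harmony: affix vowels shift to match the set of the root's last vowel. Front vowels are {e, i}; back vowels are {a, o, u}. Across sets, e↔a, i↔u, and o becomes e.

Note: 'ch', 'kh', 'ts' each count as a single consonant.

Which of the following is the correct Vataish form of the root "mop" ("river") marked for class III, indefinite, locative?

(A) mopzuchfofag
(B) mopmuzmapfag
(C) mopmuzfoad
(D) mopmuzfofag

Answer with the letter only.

D

Attach case locative -miz → mopmiz.
Attach definiteness indefinite -fo (after consonant 'z') → mopmizfo.
Attach noun class class III -feg → mopmizfofeg.
Apply vowel harmony: mopmizfofeg → mopmuzfofag.
So the correct form is mopmuzfofag, option (D).
(A) mopzuchfofag is wrong: it uses genitive instead of locative for case.
(B) mopmuzmapfag is wrong: it uses definite instead of indefinite for definiteness.
(C) mopmuzfoad is wrong: it uses class II instead of class III for noun class.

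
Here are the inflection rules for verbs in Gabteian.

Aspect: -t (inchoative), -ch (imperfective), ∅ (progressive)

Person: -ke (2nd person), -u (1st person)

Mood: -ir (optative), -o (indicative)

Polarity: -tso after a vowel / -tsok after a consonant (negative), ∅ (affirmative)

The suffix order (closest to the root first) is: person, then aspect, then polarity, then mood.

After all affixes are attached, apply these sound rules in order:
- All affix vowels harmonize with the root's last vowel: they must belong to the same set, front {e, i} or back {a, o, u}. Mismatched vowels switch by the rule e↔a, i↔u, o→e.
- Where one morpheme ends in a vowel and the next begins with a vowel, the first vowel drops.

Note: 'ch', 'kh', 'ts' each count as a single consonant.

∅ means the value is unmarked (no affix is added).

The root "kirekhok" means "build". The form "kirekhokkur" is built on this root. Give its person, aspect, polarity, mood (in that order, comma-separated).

2nd person, progressive, affirmative, optative

Segment: kirekhok-ke-ir.
person: -ke → 2nd person.
aspect: ∅ → progressive.
polarity: ∅ → affirmative.
mood: -ir → optative.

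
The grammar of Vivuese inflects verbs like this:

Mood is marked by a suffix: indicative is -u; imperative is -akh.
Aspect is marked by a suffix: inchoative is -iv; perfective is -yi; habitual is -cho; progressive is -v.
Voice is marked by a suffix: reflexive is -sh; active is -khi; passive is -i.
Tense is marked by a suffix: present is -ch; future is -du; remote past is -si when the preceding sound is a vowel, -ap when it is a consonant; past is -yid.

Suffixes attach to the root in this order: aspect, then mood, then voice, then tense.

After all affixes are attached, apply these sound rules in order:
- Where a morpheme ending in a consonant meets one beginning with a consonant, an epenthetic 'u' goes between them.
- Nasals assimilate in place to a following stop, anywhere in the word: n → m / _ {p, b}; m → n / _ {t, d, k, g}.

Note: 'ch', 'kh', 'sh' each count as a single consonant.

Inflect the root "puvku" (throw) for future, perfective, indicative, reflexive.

Attach aspect perfective -yi → puvkuyi.
Attach mood indicative -u → puvkuyiu.
Attach voice reflexive -sh → puvkuyiush.
Attach tense future -du → puvkuyiushdu.
Apply epenthesis: puvkuyiushdu → puvkuyiushudu.
Nasal assimilation: no change.

puvkuyiushudu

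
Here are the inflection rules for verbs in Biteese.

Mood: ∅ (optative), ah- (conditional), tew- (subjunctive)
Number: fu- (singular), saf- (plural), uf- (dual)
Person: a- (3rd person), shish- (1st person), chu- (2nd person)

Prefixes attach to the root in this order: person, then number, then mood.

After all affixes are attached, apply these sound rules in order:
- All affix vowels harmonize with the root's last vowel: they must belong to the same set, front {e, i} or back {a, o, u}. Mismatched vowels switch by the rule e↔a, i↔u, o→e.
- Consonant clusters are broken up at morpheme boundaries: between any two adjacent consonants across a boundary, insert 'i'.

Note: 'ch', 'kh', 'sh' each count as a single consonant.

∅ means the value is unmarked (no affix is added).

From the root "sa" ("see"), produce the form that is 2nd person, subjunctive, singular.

tawifuchusa

Attach person 2nd person chu- → chusa.
Attach number singular fu- → fuchusa.
Attach mood subjunctive tew- → tewfuchusa.
Apply vowel harmony: tewfuchusa → tawfuchusa.
Apply epenthesis: tawfuchusa → tawifuchusa.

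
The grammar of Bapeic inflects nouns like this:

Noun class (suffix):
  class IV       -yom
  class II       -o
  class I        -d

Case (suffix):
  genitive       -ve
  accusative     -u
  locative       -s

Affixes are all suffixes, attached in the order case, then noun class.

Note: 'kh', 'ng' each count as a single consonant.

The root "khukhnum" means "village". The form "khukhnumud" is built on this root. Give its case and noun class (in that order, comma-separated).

Segment: khukhnum-u-d.
case: -u → accusative.
noun class: -d → class I.

accusative, class I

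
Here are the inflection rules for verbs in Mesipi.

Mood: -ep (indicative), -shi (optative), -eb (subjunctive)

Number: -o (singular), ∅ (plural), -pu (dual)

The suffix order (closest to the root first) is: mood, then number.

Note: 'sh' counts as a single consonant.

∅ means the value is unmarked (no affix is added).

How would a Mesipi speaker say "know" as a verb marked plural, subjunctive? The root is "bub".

bubeb

Attach mood subjunctive -eb → bubeb.
number = plural: zero marking, form stays bubeb.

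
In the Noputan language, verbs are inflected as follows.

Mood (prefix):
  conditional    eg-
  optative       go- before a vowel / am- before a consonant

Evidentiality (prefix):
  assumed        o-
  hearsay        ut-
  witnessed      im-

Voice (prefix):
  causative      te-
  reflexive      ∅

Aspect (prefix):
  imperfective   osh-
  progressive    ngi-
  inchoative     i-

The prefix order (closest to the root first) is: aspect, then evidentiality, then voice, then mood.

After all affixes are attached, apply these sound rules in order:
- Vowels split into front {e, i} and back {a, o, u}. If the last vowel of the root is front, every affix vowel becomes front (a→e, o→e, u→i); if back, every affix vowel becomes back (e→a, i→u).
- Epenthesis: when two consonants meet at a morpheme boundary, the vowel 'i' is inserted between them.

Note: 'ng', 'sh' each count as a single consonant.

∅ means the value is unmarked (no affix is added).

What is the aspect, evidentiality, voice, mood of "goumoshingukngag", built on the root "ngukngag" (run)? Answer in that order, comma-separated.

Segment: go-im-osh-ngukngag.
aspect: osh- → imperfective.
evidentiality: im- → witnessed.
voice: ∅ → reflexive.
mood: go/am- → optative.

imperfective, witnessed, reflexive, optative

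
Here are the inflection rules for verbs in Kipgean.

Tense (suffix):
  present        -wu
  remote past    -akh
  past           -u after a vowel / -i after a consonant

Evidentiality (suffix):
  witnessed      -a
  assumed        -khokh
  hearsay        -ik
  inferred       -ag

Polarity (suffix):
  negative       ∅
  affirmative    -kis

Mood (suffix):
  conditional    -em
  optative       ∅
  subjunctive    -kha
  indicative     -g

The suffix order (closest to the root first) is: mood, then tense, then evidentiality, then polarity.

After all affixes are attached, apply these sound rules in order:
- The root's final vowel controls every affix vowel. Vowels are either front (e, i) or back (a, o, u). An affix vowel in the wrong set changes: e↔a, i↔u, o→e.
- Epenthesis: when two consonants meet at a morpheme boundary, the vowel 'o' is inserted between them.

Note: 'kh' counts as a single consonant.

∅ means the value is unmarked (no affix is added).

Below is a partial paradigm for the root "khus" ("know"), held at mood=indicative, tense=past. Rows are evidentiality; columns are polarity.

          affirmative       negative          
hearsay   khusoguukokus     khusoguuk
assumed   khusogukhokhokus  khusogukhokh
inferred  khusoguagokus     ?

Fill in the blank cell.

Attach mood indicative -g → khusg.
Attach tense past -i (after consonant 'g') → khusgi.
Attach evidentiality inferred -ag → khusgiag.
polarity = negative: zero marking, form stays khusgiag.
Apply vowel harmony: khusgiag → khusguag.
Apply epenthesis: khusguag → khusoguag.

khusoguag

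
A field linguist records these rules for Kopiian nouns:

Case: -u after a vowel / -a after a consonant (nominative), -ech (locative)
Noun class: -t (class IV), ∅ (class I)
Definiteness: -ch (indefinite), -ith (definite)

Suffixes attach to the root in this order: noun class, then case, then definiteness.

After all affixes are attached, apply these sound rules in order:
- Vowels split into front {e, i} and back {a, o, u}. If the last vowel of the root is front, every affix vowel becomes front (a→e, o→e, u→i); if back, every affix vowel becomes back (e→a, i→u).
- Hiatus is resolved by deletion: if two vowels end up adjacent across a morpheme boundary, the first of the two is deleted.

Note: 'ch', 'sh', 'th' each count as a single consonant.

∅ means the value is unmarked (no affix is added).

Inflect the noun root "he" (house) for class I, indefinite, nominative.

hich

noun class = class I: zero marking, form stays he.
Attach case nominative -u (after vowel 'e') → heu.
Attach definiteness indefinite -ch → heuch.
Apply vowel harmony: heuch → heich.
Apply vowel deletion: heich → hich.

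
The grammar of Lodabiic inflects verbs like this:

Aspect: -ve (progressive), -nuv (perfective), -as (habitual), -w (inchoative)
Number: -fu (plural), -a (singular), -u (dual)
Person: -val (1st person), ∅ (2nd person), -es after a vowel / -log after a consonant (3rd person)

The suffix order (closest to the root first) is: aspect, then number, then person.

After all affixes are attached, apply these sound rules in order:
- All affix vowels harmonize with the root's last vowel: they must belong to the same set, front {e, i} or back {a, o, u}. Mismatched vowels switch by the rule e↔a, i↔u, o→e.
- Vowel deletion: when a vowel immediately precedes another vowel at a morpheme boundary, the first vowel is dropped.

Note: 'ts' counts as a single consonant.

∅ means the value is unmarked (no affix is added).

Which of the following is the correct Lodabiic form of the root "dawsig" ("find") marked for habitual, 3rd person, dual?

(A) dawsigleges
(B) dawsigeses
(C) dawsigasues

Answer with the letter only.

Attach aspect habitual -as → dawsigas.
Attach number dual -u → dawsigasu.
Attach person 3rd person -es (after vowel 'u') → dawsigasues.
Apply vowel harmony: dawsigasues → dawsigesies.
Apply vowel deletion: dawsigesies → dawsigeses.
So the correct form is dawsigeses, option (B).
(C) dawsigasues is wrong: it fails to apply the sound rule(s).
(A) dawsigleges is wrong: it has the affixes in the wrong order.

B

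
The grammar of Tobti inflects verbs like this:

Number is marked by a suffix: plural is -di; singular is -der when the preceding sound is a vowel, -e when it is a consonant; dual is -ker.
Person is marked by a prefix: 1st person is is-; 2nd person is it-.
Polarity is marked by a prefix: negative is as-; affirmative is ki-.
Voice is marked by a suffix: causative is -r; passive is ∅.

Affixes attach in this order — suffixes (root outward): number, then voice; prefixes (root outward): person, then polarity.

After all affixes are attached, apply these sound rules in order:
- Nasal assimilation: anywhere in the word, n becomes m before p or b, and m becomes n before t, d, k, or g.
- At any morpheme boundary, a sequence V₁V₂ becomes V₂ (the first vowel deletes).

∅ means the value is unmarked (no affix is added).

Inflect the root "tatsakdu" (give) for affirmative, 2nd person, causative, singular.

Attach number singular -der (after vowel 'u') → tatsakduder.
Attach person 2nd person it- → ittatsakduder.
Attach voice causative -r → ittatsakduderr.
Attach polarity affirmative ki- → kiittatsakduderr.
Nasal assimilation: no change.
Apply vowel deletion: kiittatsakduderr → kittatsakduderr.

kittatsakduderr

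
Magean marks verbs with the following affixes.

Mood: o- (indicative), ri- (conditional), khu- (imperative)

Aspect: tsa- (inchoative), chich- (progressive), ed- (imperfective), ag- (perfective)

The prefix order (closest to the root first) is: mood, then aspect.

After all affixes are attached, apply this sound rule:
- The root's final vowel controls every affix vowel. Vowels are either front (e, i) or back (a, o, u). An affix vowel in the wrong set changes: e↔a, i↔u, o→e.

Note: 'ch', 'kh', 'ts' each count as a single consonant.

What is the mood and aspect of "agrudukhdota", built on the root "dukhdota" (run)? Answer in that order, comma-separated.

Segment: ag-ri-dukhdota.
mood: ri- → conditional.
aspect: ag- → perfective.

conditional, perfective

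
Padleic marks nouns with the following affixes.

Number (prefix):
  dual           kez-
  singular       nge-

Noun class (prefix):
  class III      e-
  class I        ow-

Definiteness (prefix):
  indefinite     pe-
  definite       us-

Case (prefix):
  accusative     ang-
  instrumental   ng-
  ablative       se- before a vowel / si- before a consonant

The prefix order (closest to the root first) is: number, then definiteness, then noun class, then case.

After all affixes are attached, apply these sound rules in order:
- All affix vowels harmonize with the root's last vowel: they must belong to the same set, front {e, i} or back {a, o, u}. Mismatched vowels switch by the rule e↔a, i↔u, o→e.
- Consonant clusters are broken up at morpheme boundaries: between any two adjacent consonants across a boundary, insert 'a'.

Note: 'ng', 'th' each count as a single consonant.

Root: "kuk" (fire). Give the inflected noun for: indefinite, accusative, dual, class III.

angapakazakuk

Attach number dual kez- → kezkuk.
Attach definiteness indefinite pe- → pekezkuk.
Attach noun class class III e- → epekezkuk.
Attach case accusative ang- → angepekezkuk.
Apply vowel harmony: angepekezkuk → angapakazkuk.
Apply epenthesis: angapakazkuk → angapakazakuk.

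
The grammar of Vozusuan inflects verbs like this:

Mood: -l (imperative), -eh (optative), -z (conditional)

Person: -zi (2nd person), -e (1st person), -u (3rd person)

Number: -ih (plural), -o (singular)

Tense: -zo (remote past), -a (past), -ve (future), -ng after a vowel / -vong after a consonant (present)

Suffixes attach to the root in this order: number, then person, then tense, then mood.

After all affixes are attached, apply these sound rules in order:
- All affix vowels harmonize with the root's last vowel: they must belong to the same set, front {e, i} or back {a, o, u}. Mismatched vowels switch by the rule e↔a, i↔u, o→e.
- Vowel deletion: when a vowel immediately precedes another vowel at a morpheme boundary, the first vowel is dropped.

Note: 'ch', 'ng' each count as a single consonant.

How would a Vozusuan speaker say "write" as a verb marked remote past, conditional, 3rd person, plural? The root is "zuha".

zuhuhuzoz

Attach number plural -ih → zuhaih.
Attach person 3rd person -u → zuhaihu.
Attach tense remote past -zo → zuhaihuzo.
Attach mood conditional -z → zuhaihuzoz.
Apply vowel harmony: zuhaihuzoz → zuhauhuzoz.
Apply vowel deletion: zuhauhuzoz → zuhuhuzoz.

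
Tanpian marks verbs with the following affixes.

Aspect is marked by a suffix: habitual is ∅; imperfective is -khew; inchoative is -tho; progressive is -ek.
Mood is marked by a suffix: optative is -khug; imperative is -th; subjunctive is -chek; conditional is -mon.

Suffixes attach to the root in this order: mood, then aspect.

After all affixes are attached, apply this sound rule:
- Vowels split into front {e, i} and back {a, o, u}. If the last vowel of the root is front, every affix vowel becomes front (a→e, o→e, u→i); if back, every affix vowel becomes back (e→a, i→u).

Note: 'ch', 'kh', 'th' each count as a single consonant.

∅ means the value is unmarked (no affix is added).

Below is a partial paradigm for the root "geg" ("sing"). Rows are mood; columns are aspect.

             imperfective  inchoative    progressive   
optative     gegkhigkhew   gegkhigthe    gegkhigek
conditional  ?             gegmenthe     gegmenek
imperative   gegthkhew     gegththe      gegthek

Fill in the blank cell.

Attach mood conditional -mon → gegmon.
Attach aspect imperfective -khew → gegmonkhew.
Apply vowel harmony: gegmonkhew → gegmenkhew.

gegmenkhew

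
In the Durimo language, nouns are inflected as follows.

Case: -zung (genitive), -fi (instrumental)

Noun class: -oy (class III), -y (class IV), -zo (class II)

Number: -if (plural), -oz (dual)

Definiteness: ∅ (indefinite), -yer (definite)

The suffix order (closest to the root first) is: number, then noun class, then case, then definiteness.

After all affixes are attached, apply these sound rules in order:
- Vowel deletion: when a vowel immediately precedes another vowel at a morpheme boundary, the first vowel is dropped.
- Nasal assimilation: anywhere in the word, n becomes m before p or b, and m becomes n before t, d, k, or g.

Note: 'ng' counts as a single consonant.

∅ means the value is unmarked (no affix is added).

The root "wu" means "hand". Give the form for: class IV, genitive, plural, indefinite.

wifyzung

Attach number plural -if → wuif.
Attach noun class class IV -y → wuify.
Attach case genitive -zung → wuifyzung.
definiteness = indefinite: zero marking, form stays wuifyzung.
Apply vowel deletion: wuifyzung → wifyzung.
Nasal assimilation: no change.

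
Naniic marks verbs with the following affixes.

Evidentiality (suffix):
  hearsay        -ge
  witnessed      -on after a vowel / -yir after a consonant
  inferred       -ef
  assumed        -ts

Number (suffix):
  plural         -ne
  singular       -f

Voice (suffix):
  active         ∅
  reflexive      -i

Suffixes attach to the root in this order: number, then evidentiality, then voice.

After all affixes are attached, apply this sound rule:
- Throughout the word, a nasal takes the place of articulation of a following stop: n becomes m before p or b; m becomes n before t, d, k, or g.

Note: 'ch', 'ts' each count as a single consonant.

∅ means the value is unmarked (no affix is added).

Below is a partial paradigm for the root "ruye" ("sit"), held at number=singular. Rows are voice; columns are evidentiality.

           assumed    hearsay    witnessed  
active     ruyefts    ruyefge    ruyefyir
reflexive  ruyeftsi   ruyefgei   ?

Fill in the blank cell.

Attach number singular -f → ruyef.
Attach evidentiality witnessed -yir (after consonant 'f') → ruyefyir.
Attach voice reflexive -i → ruyefyiri.
Nasal assimilation: no change.

ruyefyiri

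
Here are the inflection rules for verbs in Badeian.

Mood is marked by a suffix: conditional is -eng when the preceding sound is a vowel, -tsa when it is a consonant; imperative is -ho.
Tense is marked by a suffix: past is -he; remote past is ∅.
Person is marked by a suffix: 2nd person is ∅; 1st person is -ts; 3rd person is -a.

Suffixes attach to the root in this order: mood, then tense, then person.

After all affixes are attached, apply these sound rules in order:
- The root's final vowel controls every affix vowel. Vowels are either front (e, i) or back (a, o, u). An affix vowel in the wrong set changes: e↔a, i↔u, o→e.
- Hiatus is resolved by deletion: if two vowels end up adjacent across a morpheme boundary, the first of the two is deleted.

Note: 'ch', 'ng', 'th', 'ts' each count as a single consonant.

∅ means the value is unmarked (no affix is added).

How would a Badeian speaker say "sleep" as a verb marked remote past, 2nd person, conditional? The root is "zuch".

zuchtsa

Attach mood conditional -tsa (after consonant 'ch') → zuchtsa.
tense = remote past: zero marking, form stays zuchtsa.
person = 2nd person: zero marking, form stays zuchtsa.
Vowel harmony: no change.
Vowel deletion: no change.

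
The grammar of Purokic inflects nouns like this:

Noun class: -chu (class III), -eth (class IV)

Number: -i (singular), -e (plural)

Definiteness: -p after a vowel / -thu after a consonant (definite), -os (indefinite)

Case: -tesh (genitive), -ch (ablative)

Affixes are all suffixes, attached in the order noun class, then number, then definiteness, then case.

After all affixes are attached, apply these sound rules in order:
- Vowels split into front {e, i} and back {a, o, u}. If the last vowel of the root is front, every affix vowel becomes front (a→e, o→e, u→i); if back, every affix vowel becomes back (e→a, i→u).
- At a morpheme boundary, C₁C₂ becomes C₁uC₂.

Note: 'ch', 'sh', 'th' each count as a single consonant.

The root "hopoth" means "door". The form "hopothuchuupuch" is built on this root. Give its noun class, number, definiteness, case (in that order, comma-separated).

Segment: hopoth-chu-i-p-ch.
noun class: -chu → class III.
number: -i → singular.
definiteness: -p/thu → definite.
case: -ch → ablative.

class III, singular, definite, ablative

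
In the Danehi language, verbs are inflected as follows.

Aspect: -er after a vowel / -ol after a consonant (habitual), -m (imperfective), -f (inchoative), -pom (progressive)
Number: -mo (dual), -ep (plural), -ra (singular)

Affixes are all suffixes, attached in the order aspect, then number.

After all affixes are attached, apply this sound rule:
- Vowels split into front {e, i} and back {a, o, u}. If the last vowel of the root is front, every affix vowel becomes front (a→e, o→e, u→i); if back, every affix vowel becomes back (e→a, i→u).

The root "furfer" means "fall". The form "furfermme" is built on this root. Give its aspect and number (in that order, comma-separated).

Segment: furfer-m-mo.
aspect: -m → imperfective.
number: -mo → dual.

imperfective, dual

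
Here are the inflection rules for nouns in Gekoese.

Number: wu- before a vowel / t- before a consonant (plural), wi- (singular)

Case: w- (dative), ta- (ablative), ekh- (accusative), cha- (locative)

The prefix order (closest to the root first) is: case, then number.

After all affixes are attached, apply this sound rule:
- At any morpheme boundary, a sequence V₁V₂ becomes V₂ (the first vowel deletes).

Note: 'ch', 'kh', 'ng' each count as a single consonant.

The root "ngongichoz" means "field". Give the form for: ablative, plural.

Attach case ablative ta- → tangongichoz.
Attach number plural t- (before consonant 't') → ttangongichoz.
Vowel deletion: no change.

ttangongichoz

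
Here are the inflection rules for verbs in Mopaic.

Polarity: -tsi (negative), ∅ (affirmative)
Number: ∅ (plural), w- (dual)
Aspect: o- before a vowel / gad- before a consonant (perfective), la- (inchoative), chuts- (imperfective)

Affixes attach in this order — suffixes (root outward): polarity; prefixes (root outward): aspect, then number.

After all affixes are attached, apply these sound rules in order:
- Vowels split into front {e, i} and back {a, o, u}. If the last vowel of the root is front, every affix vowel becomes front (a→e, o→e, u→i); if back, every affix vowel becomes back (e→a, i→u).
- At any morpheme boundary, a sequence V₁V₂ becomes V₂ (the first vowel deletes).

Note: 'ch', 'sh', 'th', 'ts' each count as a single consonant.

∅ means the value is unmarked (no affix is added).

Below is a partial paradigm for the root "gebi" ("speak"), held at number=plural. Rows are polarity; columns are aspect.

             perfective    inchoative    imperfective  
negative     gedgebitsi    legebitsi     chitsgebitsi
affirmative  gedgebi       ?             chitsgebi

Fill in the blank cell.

legebi

Attach aspect inchoative la- → lagebi.
polarity = affirmative: zero marking, form stays lagebi.
number = plural: zero marking, form stays lagebi.
Apply vowel harmony: lagebi → legebi.
Vowel deletion: no change.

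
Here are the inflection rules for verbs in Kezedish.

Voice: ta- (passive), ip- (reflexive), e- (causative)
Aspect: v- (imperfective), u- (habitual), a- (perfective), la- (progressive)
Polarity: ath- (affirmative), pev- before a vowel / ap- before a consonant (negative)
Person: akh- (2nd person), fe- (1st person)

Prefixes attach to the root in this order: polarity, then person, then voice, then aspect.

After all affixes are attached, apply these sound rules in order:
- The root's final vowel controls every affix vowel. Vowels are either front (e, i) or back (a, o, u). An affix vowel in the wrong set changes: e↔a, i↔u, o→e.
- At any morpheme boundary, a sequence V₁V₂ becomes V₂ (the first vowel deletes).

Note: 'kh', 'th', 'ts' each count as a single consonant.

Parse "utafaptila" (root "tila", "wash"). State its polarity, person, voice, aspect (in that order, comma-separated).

Segment: u-ta-fe-ap-tila.
polarity: pev/ap- → negative.
person: fe- → 1st person.
voice: ta- → passive.
aspect: u- → habitual.

negative, 1st person, passive, habitual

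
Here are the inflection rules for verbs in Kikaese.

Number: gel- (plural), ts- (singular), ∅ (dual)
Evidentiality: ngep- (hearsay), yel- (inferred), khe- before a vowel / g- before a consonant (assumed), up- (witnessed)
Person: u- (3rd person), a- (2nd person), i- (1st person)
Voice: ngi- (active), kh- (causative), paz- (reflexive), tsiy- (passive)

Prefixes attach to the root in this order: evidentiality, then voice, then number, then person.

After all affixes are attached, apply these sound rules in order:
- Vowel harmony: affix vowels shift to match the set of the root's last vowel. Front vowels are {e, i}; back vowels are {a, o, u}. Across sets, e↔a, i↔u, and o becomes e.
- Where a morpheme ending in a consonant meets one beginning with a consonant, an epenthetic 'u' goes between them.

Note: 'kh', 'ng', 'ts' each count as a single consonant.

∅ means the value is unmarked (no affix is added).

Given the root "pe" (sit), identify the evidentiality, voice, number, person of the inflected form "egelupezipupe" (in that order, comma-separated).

Segment: a-gel-paz-up-pe.
evidentiality: up- → witnessed.
voice: paz- → reflexive.
number: gel- → plural.
person: a- → 2nd person.

witnessed, reflexive, plural, 2nd person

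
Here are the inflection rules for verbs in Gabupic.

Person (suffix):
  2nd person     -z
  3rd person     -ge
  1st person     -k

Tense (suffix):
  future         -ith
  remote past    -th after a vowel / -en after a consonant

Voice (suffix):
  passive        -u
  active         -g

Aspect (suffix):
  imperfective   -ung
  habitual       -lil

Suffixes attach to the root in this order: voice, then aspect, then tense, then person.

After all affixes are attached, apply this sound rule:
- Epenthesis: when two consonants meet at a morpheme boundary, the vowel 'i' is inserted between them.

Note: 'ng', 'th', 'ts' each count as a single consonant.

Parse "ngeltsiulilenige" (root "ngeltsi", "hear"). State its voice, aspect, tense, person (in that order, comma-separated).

Segment: ngeltsi-u-lil-en-ge.
voice: -u → passive.
aspect: -lil → habitual.
tense: -th/en → remote past.
person: -ge → 3rd person.

passive, habitual, remote past, 3rd person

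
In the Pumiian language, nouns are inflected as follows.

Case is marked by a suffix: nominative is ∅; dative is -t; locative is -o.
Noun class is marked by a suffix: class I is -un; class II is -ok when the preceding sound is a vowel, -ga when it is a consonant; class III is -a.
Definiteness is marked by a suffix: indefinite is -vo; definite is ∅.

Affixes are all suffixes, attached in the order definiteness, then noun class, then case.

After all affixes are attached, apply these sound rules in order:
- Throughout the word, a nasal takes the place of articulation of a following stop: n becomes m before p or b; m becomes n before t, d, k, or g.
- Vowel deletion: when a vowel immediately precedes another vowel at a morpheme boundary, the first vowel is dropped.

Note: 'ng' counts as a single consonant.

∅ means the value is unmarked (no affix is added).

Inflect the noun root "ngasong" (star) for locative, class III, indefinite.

Attach definiteness indefinite -vo → ngasongvo.
Attach noun class class III -a → ngasongvoa.
Attach case locative -o → ngasongvoao.
Nasal assimilation: no change.
Apply vowel deletion: ngasongvoao → ngasongvo.

ngasongvo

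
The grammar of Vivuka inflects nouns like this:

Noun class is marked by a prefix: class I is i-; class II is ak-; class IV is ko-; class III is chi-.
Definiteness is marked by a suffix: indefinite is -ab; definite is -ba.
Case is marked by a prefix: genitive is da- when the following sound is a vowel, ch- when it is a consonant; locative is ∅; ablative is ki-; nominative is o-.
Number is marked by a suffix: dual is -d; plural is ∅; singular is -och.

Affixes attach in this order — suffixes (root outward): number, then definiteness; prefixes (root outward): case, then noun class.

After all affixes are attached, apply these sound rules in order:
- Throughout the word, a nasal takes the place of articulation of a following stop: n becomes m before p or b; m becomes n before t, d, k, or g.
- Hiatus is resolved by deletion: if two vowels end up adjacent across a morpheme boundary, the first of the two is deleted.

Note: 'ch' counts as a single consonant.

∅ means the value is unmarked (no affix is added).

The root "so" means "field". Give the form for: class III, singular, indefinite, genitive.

chichsochab

Attach case genitive ch- (before consonant 's') → chso.
Attach noun class class III chi- → chichso.
Attach number singular -och → chichsooch.
Attach definiteness indefinite -ab → chichsoochab.
Nasal assimilation: no change.
Apply vowel deletion: chichsoochab → chichsochab.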